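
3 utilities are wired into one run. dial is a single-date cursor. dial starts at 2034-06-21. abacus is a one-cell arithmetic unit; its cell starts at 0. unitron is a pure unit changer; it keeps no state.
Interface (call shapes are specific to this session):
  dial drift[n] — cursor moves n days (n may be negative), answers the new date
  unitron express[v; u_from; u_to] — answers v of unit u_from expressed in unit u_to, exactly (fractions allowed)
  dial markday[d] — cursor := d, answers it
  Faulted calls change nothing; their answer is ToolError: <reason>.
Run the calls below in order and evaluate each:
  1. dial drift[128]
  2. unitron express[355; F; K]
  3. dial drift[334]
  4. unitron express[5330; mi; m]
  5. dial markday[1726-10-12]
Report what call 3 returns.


I invoke dial drift(128), which returns 2034-10-27.
I call unitron express(355, F, K), and observe 81467/180.
Then dial drift(334), → 2035-09-26.
I invoke unitron express(5330, mi, m), → 214445088/25.
Invoking dial markday(1726-10-12), giving 1726-10-12.

Answer: 2035-09-26


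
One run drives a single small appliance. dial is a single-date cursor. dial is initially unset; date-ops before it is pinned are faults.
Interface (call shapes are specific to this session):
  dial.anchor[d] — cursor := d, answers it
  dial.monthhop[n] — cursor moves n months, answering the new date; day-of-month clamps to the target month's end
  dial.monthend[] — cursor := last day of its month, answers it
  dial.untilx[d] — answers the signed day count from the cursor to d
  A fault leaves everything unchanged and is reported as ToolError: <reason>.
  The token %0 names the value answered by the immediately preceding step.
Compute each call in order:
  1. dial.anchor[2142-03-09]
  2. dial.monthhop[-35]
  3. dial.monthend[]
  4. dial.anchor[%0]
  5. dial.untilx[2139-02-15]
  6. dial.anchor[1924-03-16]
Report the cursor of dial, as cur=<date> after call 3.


Answer: cur=2139-04-30

Derivation:
> anchor d→2142-03-09
= 2142-03-09
> monthhop n→-35
= 2139-04-09
> monthend
= 2139-04-30
> anchor d→%0
= 2139-04-30
> untilx d→2139-02-15
= -74
> anchor d→1924-03-16
= 1924-03-16


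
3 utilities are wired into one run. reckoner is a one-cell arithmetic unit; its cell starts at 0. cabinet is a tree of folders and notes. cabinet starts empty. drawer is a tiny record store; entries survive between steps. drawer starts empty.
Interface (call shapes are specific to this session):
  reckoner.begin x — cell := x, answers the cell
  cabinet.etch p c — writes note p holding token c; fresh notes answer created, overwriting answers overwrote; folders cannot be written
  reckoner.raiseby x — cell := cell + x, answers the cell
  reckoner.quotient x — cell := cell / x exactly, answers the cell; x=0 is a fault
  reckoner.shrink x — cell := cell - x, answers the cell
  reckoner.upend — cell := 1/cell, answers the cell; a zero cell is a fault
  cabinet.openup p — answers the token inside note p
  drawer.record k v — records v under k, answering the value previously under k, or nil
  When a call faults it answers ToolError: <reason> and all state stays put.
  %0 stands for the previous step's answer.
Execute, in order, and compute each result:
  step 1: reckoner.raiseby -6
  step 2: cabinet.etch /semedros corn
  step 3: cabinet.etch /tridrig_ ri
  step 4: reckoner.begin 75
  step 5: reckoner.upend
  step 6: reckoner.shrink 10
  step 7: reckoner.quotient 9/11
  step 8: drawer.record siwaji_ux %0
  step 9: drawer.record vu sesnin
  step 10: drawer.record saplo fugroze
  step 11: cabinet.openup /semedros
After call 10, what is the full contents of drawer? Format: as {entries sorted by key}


Answer: {saplo=fugroze, siwaji_ux=-8239/675, vu=sesnin}

Derivation:
-> raiseby(x: -6)
<- -6
-> etch(p: /semedros, c: corn)
<- created
-> etch(p: /tridrig_, c: ri)
<- created
-> begin(x: 75)
<- 75
-> upend()
<- 1/75
-> shrink(x: 10)
<- -749/75
-> quotient(x: 9/11)
<- -8239/675
-> record(k: siwaji_ux, v: %0)
<- nil
-> record(k: vu, v: sesnin)
<- nil
-> record(k: saplo, v: fugroze)
<- nil
-> openup(p: /semedros)
<- corn


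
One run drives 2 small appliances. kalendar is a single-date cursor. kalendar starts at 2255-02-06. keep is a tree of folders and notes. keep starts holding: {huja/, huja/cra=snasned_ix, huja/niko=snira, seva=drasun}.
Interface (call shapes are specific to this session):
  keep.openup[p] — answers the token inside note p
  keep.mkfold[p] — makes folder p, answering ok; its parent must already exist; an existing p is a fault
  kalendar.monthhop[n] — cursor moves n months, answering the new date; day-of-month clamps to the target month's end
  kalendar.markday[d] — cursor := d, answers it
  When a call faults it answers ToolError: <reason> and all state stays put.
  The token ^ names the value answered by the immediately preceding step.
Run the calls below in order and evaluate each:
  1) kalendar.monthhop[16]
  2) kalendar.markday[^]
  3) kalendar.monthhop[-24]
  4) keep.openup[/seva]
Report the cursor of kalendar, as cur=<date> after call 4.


Answer: cur=2254-06-06

Derivation:
~$ kalendar.monthhop n=16
  2256-06-06
~$ kalendar.markday d=^
  2256-06-06
~$ kalendar.monthhop n=-24
  2254-06-06
~$ keep.openup p=/seva
  drasun


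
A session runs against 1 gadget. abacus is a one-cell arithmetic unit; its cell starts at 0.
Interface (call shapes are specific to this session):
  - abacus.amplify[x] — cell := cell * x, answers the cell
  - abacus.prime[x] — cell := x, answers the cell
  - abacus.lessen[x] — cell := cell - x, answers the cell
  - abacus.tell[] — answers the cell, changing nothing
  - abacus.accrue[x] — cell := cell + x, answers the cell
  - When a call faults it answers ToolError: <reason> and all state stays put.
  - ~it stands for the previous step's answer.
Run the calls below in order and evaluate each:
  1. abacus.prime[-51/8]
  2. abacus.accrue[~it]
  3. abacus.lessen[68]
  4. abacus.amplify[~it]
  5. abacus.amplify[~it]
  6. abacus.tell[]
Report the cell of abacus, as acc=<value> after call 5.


$ abacus.prime x='-51/8'
:: -51/8
$ abacus.accrue x='~it'
:: -51/4
$ abacus.lessen x='68'
:: -323/4
$ abacus.amplify x='~it'
:: 104329/16
$ abacus.amplify x='~it'
:: 10884540241/256
$ abacus.tell
:: 10884540241/256

Answer: acc=10884540241/256


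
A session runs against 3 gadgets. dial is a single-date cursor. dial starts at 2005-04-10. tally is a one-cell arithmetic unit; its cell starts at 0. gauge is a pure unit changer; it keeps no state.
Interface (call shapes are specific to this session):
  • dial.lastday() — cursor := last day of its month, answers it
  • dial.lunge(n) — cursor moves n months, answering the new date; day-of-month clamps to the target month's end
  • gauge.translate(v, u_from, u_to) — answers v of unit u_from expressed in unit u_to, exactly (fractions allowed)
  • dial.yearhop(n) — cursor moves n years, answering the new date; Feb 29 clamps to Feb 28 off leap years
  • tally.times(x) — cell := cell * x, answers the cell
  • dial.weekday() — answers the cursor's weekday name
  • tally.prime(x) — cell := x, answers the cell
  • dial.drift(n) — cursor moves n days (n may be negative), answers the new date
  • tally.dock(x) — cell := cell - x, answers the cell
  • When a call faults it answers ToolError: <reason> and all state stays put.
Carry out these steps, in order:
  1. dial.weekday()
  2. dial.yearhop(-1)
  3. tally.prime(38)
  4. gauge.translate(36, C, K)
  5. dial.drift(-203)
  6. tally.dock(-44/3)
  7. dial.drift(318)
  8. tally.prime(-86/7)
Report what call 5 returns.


·→ dial.weekday()
·← Sunday
·→ dial.yearhop(n: -1)
·← 2004-04-10
·→ tally.prime(x: 38)
·← 38
·→ gauge.translate(v: 36, u_from: C, u_to: K)
·← 6183/20
·→ dial.drift(n: -203)
·← 2003-09-20
·→ tally.dock(x: -44/3)
·← 158/3
·→ dial.drift(n: 318)
·← 2004-08-03
·→ tally.prime(x: -86/7)
·← -86/7

Answer: 2003-09-20


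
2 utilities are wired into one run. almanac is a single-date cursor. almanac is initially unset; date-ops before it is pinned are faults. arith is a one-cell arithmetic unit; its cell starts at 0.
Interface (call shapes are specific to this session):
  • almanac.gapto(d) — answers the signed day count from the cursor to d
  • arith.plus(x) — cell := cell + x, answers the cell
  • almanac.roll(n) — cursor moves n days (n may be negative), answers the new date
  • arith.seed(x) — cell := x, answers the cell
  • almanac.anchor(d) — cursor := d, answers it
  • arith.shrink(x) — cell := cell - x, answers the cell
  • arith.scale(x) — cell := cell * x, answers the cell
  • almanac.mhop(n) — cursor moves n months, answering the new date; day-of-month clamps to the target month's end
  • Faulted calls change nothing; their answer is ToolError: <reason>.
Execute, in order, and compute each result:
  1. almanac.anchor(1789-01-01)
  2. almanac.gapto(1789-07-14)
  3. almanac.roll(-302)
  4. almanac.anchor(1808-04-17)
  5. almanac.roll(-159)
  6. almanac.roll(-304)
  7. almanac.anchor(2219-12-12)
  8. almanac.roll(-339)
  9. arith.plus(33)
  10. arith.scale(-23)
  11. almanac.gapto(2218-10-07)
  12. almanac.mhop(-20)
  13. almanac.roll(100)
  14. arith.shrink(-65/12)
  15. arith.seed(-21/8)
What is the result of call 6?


Answer: 1807-01-10

Derivation:
> almanac.anchor d: 1789-01-01
[out] 1789-01-01
> almanac.gapto d: 1789-07-14
[out] 194
> almanac.roll n: -302
[out] 1788-03-05
> almanac.anchor d: 1808-04-17
[out] 1808-04-17
> almanac.roll n: -159
[out] 1807-11-10
> almanac.roll n: -304
[out] 1807-01-10
> almanac.anchor d: 2219-12-12
[out] 2219-12-12
> almanac.roll n: -339
[out] 2219-01-07
> arith.plus x: 33
[out] 33
> arith.scale x: -23
[out] -759
> almanac.gapto d: 2218-10-07
[out] -92
> almanac.mhop n: -20
[out] 2217-05-07
> almanac.roll n: 100
[out] 2217-08-15
> arith.shrink x: -65/12
[out] -9043/12
> arith.seed x: -21/8
[out] -21/8


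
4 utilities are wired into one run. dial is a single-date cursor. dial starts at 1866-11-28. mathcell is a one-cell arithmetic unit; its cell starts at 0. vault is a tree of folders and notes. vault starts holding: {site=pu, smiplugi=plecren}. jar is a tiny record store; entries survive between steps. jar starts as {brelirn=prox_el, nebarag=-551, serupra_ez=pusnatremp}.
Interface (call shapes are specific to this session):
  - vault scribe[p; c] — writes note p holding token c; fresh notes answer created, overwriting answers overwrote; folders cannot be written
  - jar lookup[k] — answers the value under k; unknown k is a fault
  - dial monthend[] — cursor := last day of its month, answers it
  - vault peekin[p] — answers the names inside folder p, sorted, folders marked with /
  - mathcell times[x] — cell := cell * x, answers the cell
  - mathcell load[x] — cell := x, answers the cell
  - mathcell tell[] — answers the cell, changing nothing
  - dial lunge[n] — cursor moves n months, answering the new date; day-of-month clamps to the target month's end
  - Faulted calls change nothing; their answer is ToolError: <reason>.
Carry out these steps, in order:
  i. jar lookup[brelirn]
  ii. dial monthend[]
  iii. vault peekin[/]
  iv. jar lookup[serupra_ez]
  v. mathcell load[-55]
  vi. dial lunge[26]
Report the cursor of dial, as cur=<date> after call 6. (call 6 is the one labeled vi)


Answer: cur=1869-01-30

Derivation:
-- jar lookup(k: brelirn) => prox_el
-- dial monthend() => 1866-11-30
-- vault peekin(p: /) => [site, smiplugi]
-- jar lookup(k: serupra_ez) => pusnatremp
-- mathcell load(x: -55) => -55
-- dial lunge(n: 26) => 1869-01-30


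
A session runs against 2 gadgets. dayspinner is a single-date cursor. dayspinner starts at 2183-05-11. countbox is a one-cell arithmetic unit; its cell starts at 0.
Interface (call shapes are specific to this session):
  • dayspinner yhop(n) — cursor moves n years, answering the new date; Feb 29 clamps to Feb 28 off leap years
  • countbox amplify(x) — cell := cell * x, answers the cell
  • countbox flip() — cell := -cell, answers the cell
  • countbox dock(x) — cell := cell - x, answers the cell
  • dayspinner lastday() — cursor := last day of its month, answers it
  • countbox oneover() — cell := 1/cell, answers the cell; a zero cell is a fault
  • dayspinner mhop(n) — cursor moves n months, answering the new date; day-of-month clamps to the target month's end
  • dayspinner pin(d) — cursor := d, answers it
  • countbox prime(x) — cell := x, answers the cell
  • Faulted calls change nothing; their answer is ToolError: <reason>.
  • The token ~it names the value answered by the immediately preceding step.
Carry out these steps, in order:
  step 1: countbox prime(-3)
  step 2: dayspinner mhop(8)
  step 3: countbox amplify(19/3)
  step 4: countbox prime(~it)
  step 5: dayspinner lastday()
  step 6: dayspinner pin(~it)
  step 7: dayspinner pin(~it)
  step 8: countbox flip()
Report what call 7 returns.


Do: countbox prime[x→-3]
See: -3
Do: dayspinner mhop[n→8]
See: 2184-01-11
Do: countbox amplify[x→19/3]
See: -19
Do: countbox prime[x→~it]
See: -19
Do: dayspinner lastday[]
See: 2184-01-31
Do: dayspinner pin[d→~it]
See: 2184-01-31
Do: dayspinner pin[d→~it]
See: 2184-01-31
Do: countbox flip[]
See: 19

Answer: 2184-01-31


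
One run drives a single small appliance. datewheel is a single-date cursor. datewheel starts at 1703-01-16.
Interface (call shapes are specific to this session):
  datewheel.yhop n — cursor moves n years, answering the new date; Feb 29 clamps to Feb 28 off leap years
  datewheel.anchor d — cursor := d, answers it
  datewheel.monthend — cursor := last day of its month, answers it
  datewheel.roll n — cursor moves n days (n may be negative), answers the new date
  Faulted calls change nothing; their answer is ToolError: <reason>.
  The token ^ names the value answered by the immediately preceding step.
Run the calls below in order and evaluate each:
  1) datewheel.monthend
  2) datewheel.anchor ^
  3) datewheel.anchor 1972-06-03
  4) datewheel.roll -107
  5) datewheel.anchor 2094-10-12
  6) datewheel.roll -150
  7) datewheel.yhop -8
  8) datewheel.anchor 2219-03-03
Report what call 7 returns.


>>> monthend
  1703-01-31
>>> anchor d='^'
  1703-01-31
>>> anchor d='1972-06-03'
  1972-06-03
>>> roll n='-107'
  1972-02-17
>>> anchor d='2094-10-12'
  2094-10-12
>>> roll n='-150'
  2094-05-15
>>> yhop n='-8'
  2086-05-15
>>> anchor d='2219-03-03'
  2219-03-03

Answer: 2086-05-15


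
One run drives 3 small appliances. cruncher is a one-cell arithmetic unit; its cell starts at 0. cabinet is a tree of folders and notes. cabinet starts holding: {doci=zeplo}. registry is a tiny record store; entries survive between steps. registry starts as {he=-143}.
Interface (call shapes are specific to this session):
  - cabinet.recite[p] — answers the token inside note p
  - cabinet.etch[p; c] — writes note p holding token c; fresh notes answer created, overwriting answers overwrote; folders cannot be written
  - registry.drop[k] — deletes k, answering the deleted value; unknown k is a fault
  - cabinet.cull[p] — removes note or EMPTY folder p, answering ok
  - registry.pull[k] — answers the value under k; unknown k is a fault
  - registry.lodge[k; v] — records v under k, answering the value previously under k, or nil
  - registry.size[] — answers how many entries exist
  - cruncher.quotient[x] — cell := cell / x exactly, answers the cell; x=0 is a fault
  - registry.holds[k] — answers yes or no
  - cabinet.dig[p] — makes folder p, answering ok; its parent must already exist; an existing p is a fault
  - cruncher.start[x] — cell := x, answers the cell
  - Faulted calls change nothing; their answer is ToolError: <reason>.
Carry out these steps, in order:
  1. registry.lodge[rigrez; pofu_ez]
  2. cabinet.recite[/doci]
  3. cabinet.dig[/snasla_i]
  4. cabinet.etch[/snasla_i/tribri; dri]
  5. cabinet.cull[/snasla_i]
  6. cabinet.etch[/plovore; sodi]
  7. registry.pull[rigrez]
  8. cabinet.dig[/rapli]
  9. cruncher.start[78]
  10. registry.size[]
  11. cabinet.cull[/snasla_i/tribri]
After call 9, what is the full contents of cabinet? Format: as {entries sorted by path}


I run lodge passing k→rigrez, v→pofu_ez, yielding nil.
Then recite passing p→/doci, yielding zeplo.
I invoke dig passing p→/snasla_i, → ok.
Invoking etch passing p→/snasla_i/tribri, c→dri, yielding created.
I try cull passing p→/snasla_i, which returns ToolError: not empty.
I call etch passing p→/plovore, c→sodi, and get created.
Using pull passing k→rigrez: pofu_ez.
Now I run dig passing p→/rapli, yielding ok.
I call start passing x→78, and see 78.
I call size(), and observe 2.
Now I run cull passing p→/snasla_i/tribri: ok.

Answer: {doci=zeplo, plovore=sodi, rapli/, snasla_i/, snasla_i/tribri=dri}


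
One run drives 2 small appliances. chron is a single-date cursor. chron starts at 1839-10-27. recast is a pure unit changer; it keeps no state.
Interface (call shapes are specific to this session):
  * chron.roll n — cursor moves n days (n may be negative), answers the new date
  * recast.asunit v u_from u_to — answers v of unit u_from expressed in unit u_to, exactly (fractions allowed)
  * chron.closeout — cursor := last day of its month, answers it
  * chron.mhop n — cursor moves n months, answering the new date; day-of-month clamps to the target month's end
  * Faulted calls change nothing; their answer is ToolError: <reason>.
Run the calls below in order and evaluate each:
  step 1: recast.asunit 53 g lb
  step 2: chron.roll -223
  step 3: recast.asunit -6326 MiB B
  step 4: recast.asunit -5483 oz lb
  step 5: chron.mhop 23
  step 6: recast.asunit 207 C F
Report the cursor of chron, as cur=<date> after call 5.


Answer: cur=1841-02-18

Derivation:
# 1. recast.asunit(v: 53, u_from: g, u_to: lb) => 5300000/45359237
# 2. chron.roll(n: -223) => 1839-03-18
# 3. recast.asunit(v: -6326, u_from: MiB, u_to: B) => -6633291776
# 4. recast.asunit(v: -5483, u_from: oz, u_to: lb) => -5483/16
# 5. chron.mhop(n: 23) => 1841-02-18
# 6. recast.asunit(v: 207, u_from: C, u_to: F) => 2023/5


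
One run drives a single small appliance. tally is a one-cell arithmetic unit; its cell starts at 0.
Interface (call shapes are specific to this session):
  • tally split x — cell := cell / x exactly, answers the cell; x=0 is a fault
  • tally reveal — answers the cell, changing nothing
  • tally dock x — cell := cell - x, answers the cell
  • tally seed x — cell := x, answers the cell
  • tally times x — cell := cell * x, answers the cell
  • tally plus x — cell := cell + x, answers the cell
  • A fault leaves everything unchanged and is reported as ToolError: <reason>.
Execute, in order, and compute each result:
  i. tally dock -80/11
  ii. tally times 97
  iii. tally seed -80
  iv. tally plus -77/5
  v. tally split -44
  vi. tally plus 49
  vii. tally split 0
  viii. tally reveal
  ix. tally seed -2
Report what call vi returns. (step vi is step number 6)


Do: tally dock[x=-80/11]
See: 80/11
Do: tally times[x=97]
See: 7760/11
Do: tally seed[x=-80]
See: -80
Do: tally plus[x=-77/5]
See: -477/5
Do: tally split[x=-44]
See: 477/220
Do: tally plus[x=49]
See: 11257/220
Do: tally split[x=0]
See: ToolError: division by zero
Do: tally reveal[]
See: 11257/220
Do: tally seed[x=-2]
See: -2

Answer: 11257/220


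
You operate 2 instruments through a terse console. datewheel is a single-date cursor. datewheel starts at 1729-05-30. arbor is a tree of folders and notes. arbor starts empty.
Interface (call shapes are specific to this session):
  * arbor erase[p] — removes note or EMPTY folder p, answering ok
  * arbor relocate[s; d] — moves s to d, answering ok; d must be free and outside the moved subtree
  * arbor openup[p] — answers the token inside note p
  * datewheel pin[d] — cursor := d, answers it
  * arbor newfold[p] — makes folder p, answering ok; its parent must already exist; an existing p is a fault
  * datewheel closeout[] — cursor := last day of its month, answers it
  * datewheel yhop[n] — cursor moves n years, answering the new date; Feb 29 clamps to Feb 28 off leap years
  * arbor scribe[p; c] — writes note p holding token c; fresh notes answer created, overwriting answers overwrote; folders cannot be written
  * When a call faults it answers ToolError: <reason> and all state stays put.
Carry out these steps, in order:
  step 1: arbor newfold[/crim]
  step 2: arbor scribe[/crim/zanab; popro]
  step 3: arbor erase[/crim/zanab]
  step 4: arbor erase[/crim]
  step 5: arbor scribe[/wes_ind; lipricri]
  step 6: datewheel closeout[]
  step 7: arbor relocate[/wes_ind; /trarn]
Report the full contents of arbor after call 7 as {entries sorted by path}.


·→ arbor newfold(p=/crim)
·← ok
·→ arbor scribe(p=/crim/zanab, c=popro)
·← created
·→ arbor erase(p=/crim/zanab)
·← ok
·→ arbor erase(p=/crim)
·← ok
·→ arbor scribe(p=/wes_ind, c=lipricri)
·← created
·→ datewheel closeout()
·← 1729-05-31
·→ arbor relocate(s=/wes_ind, d=/trarn)
·← ok

Answer: {trarn=lipricri}


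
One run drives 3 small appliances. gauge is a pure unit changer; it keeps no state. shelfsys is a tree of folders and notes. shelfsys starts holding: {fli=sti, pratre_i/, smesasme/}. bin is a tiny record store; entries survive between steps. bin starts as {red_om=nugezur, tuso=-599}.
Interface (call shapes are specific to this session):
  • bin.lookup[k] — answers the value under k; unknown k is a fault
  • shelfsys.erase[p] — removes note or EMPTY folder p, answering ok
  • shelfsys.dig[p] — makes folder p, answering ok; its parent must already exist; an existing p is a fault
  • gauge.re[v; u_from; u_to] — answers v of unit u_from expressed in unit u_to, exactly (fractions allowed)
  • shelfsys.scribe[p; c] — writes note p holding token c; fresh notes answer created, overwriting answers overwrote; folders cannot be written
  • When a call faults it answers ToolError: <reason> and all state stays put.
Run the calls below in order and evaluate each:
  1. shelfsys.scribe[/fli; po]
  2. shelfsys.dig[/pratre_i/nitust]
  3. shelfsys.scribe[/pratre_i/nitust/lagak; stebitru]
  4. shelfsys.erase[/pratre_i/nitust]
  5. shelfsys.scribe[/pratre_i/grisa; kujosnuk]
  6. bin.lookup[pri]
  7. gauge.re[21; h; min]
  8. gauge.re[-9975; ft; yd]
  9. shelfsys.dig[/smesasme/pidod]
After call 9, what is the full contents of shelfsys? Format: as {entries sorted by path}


Using shelfsys.scribe using /fli, po: overwrote.
I run shelfsys.dig using /pratre_i/nitust, and get ok.
Next I call shelfsys.scribe using /pratre_i/nitust/lagak, stebitru, and observe created.
Using shelfsys.erase using /pratre_i/nitust, → ToolError: not empty.
I run shelfsys.scribe using /pratre_i/grisa, kujosnuk, and observe created.
I call bin.lookup using pri, and see ToolError: no such key pri.
Invoking gauge.re using 21, h, min, and get 1260.
I use gauge.re using -9975, ft, yd, giving -3325.
I run shelfsys.dig using /smesasme/pidod, yielding ok.

Answer: {fli=po, pratre_i/, pratre_i/grisa=kujosnuk, pratre_i/nitust/, pratre_i/nitust/lagak=stebitru, smesasme/, smesasme/pidod/}


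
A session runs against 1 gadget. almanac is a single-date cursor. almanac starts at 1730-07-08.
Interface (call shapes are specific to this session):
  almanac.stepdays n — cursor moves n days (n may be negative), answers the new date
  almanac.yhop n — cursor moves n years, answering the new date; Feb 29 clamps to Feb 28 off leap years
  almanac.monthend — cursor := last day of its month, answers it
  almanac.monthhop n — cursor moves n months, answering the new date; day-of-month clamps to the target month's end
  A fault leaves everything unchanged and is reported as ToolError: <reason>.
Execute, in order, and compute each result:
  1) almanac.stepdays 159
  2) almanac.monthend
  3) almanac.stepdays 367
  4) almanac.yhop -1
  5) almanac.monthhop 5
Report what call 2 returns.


Answer: 1730-12-31

Derivation:
CALL almanac.stepdays[n='159']
RET  1730-12-14
CALL almanac.monthend[]
RET  1730-12-31
CALL almanac.stepdays[n='367']
RET  1732-01-02
CALL almanac.yhop[n='-1']
RET  1731-01-02
CALL almanac.monthhop[n='5']
RET  1731-06-02


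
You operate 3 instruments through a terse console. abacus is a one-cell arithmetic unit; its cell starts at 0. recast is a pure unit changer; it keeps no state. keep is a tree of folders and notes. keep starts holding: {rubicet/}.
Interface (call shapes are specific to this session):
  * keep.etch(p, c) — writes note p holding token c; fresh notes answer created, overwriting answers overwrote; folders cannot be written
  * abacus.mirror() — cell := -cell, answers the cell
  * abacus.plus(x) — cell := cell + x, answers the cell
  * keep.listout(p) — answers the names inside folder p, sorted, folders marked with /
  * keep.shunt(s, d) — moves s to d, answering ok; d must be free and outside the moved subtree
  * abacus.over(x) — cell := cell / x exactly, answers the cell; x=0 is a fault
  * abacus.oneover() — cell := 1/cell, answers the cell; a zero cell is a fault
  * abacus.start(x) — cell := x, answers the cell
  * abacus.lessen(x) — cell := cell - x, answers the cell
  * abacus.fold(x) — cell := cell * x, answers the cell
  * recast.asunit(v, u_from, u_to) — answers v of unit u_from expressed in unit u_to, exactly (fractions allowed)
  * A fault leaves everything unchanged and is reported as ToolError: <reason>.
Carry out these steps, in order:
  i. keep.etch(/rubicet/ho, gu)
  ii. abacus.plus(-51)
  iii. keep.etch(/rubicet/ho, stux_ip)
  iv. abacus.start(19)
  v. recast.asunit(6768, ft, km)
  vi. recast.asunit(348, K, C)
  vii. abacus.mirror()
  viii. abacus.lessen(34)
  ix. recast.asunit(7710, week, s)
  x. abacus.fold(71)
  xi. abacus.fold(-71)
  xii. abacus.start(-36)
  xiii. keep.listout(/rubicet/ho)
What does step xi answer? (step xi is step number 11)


-- 1. keep.etch(p='/rubicet/ho', c='gu') -> created
-- 2. abacus.plus(x='-51') -> -51
-- 3. keep.etch(p='/rubicet/ho', c='stux_ip') -> overwrote
-- 4. abacus.start(x='19') -> 19
-- 5. recast.asunit(v='6768', u_from='ft', u_to='km') -> 161163/78125
-- 6. recast.asunit(v='348', u_from='K', u_to='C') -> 1497/20
-- 7. abacus.mirror() -> -19
-- 8. abacus.lessen(x='34') -> -53
-- 9. recast.asunit(v='7710', u_from='week', u_to='s') -> 4663008000
-- 10. abacus.fold(x='71') -> -3763
-- 11. abacus.fold(x='-71') -> 267173
-- 12. abacus.start(x='-36') -> -36
-- 13. keep.listout(p='/rubicet/ho') -> ToolError: not a directory

Answer: 267173


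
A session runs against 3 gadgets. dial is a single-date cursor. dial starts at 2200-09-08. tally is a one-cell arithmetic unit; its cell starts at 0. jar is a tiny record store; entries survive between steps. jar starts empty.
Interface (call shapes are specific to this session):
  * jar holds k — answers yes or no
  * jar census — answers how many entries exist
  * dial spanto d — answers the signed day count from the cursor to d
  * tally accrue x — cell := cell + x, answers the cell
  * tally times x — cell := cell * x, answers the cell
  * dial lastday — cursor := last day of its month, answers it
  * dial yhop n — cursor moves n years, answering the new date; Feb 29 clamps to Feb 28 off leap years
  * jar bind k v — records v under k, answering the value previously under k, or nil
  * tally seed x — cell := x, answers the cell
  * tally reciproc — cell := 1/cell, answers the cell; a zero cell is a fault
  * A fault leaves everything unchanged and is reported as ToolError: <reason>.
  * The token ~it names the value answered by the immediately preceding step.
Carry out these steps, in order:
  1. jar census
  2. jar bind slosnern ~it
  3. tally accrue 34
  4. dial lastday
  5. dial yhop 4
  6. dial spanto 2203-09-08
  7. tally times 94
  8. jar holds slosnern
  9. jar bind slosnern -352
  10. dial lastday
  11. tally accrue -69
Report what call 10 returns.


Answer: 2204-09-30

Derivation:
# 1. jar census() : 0
# 2. jar bind(k→slosnern, v→~it) : nil
# 3. tally accrue(x→34) : 34
# 4. dial lastday() : 2200-09-30
# 5. dial yhop(n→4) : 2204-09-30
# 6. dial spanto(d→2203-09-08) : -388
# 7. tally times(x→94) : 3196
# 8. jar holds(k→slosnern) : yes
# 9. jar bind(k→slosnern, v→-352) : 0
# 10. dial lastday() : 2204-09-30
# 11. tally accrue(x→-69) : 3127


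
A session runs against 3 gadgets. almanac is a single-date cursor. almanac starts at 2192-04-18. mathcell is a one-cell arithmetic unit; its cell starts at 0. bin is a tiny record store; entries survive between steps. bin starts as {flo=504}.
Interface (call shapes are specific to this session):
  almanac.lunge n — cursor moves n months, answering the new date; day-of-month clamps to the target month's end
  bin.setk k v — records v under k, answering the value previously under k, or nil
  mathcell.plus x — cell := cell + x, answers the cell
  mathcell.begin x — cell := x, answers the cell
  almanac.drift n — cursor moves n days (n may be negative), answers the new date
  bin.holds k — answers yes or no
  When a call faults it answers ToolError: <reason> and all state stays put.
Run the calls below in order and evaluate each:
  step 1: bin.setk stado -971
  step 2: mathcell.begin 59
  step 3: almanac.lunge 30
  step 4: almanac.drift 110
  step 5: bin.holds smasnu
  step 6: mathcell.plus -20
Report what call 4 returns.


Answer: 2195-02-05

Derivation:
Step: bin.setk[stado; -971]
Result: nil
Step: mathcell.begin[59]
Result: 59
Step: almanac.lunge[30]
Result: 2194-10-18
Step: almanac.drift[110]
Result: 2195-02-05
Step: bin.holds[smasnu]
Result: no
Step: mathcell.plus[-20]
Result: 39


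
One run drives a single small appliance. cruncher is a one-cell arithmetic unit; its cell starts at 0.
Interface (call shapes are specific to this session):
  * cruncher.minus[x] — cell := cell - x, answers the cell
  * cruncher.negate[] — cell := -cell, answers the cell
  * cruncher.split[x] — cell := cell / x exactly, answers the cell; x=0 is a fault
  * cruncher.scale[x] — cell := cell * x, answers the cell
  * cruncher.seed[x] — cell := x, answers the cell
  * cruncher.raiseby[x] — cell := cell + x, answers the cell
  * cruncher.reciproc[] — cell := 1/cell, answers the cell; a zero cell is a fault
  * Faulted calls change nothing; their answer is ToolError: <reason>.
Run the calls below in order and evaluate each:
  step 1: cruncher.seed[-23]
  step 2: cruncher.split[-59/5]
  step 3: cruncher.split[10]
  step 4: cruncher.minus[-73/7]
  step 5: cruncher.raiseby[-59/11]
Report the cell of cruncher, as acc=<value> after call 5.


>> cruncher.seed(-23)
<< -23
>> cruncher.split(-59/5)
<< 115/59
>> cruncher.split(10)
<< 23/118
>> cruncher.minus(-73/7)
<< 8775/826
>> cruncher.raiseby(-59/11)
<< 47791/9086

Answer: acc=47791/9086


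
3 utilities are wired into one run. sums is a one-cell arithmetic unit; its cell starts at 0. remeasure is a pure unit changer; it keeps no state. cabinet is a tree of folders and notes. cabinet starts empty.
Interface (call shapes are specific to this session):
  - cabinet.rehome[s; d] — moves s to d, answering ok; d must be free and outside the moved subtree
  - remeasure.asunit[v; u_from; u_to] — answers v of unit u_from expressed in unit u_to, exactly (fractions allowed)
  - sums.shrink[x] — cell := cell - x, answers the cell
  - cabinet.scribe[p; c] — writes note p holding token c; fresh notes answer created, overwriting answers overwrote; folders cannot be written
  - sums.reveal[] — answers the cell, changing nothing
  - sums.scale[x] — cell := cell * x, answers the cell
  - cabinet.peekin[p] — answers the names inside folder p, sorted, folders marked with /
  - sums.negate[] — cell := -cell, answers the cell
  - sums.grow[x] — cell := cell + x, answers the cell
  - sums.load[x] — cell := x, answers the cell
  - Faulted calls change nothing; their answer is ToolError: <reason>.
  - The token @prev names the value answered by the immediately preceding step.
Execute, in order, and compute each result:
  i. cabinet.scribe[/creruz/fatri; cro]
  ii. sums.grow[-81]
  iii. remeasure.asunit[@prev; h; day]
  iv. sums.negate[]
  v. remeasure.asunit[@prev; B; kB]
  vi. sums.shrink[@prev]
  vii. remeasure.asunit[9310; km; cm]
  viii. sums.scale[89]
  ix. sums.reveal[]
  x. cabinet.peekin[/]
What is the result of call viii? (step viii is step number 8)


~$ scribe p=/creruz/fatri c=cro
= ToolError: no parent
~$ grow x=-81
= -81
~$ asunit v=@prev u_from=h u_to=day
= -27/8
~$ negate
= 81
~$ asunit v=@prev u_from=B u_to=kB
= 81/1000
~$ shrink x=@prev
= 80919/1000
~$ asunit v=9310 u_from=km u_to=cm
= 931000000
~$ scale x=89
= 7201791/1000
~$ reveal
= 7201791/1000
~$ peekin p=/
= []

Answer: 7201791/1000


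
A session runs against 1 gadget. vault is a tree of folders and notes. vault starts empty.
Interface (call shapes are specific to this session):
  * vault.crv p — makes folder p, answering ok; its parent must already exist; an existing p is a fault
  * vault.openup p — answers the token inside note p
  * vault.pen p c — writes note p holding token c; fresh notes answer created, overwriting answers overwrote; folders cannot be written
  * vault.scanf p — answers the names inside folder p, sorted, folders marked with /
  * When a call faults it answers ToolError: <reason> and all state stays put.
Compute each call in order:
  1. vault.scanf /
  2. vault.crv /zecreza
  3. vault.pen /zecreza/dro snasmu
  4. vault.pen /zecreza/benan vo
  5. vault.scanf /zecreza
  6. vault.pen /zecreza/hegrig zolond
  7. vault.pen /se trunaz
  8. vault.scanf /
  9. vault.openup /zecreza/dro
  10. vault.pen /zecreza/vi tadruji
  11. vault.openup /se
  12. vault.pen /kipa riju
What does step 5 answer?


;; 1. vault.scanf(p=/) -> []
;; 2. vault.crv(p=/zecreza) -> ok
;; 3. vault.pen(p=/zecreza/dro, c=snasmu) -> created
;; 4. vault.pen(p=/zecreza/benan, c=vo) -> created
;; 5. vault.scanf(p=/zecreza) -> [benan, dro]
;; 6. vault.pen(p=/zecreza/hegrig, c=zolond) -> created
;; 7. vault.pen(p=/se, c=trunaz) -> created
;; 8. vault.scanf(p=/) -> [se, zecreza/]
;; 9. vault.openup(p=/zecreza/dro) -> snasmu
;; 10. vault.pen(p=/zecreza/vi, c=tadruji) -> created
;; 11. vault.openup(p=/se) -> trunaz
;; 12. vault.pen(p=/kipa, c=riju) -> created

Answer: [benan, dro]


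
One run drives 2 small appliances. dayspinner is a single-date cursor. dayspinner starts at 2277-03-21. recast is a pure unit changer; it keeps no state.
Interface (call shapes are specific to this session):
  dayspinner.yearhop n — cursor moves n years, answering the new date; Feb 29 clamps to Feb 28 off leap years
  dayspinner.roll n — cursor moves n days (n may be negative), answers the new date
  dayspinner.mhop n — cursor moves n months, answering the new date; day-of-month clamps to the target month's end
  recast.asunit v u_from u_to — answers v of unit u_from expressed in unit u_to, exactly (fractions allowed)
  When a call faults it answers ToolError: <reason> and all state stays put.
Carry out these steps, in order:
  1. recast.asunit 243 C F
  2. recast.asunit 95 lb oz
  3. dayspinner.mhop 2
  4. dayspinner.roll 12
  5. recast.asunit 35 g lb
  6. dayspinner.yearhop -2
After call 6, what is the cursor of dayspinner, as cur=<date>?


Answer: cur=2275-06-02

Derivation:
→ recast.asunit(v→243, u_from→C, u_to→F)
← 2347/5
→ recast.asunit(v→95, u_from→lb, u_to→oz)
← 1520
→ dayspinner.mhop(n→2)
← 2277-05-21
→ dayspinner.roll(n→12)
← 2277-06-02
→ recast.asunit(v→35, u_from→g, u_to→lb)
← 500000/6479891
→ dayspinner.yearhop(n→-2)
← 2275-06-02


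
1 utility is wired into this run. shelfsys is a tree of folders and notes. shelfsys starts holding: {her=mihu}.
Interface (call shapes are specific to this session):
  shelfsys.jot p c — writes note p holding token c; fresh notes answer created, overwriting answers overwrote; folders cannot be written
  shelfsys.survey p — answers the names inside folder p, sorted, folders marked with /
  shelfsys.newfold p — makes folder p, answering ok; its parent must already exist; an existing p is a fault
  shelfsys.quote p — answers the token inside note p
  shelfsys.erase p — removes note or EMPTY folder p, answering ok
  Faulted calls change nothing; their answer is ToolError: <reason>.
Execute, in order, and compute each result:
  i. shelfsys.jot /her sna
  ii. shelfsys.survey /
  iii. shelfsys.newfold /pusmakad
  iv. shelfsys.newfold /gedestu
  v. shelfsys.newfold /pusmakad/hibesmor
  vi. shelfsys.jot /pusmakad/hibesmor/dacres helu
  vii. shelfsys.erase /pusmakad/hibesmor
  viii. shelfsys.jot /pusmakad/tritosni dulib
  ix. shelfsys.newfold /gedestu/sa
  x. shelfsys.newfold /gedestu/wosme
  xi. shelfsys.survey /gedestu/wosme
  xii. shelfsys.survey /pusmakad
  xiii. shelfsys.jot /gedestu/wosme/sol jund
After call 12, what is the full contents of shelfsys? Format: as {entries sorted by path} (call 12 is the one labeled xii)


Answer: {gedestu/, gedestu/sa/, gedestu/wosme/, her=sna, pusmakad/, pusmakad/hibesmor/, pusmakad/hibesmor/dacres=helu, pusmakad/tritosni=dulib}

Derivation:
! 1. shelfsys.jot(p=/her, c=sna) => overwrote
! 2. shelfsys.survey(p=/) => [her]
! 3. shelfsys.newfold(p=/pusmakad) => ok
! 4. shelfsys.newfold(p=/gedestu) => ok
! 5. shelfsys.newfold(p=/pusmakad/hibesmor) => ok
! 6. shelfsys.jot(p=/pusmakad/hibesmor/dacres, c=helu) => created
! 7. shelfsys.erase(p=/pusmakad/hibesmor) => ToolError: not empty
! 8. shelfsys.jot(p=/pusmakad/tritosni, c=dulib) => created
! 9. shelfsys.newfold(p=/gedestu/sa) => ok
! 10. shelfsys.newfold(p=/gedestu/wosme) => ok
! 11. shelfsys.survey(p=/gedestu/wosme) => []
! 12. shelfsys.survey(p=/pusmakad) => [hibesmor/, tritosni]
! 13. shelfsys.jot(p=/gedestu/wosme/sol, c=jund) => created


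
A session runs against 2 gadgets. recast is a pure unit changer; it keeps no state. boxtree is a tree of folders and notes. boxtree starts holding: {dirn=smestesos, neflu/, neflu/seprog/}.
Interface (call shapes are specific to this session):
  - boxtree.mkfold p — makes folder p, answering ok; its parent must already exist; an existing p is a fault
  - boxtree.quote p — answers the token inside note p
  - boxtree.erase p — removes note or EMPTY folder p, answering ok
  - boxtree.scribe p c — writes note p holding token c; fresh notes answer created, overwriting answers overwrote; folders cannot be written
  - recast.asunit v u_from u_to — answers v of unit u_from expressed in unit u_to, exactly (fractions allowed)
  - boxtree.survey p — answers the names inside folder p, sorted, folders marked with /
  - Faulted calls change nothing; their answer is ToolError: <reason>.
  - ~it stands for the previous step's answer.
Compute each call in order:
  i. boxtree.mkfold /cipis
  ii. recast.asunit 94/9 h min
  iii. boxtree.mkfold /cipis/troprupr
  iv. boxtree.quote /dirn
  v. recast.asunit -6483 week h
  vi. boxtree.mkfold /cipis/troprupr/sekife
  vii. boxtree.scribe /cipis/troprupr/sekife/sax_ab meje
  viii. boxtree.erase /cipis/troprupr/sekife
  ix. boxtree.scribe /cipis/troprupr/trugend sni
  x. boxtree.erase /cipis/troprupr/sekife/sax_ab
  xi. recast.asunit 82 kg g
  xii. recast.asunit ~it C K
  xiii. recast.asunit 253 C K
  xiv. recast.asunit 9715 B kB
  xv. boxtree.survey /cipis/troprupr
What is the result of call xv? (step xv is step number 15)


Answer: [sekife/, trugend]

Derivation:
Step: mkfold[p→/cipis]
Result: ok
Step: asunit[v→94/9; u_from→h; u_to→min]
Result: 1880/3
Step: mkfold[p→/cipis/troprupr]
Result: ok
Step: quote[p→/dirn]
Result: smestesos
Step: asunit[v→-6483; u_from→week; u_to→h]
Result: -1089144
Step: mkfold[p→/cipis/troprupr/sekife]
Result: ok
Step: scribe[p→/cipis/troprupr/sekife/sax_ab; c→meje]
Result: created
Step: erase[p→/cipis/troprupr/sekife]
Result: ToolError: not empty
Step: scribe[p→/cipis/troprupr/trugend; c→sni]
Result: created
Step: erase[p→/cipis/troprupr/sekife/sax_ab]
Result: ok
Step: asunit[v→82; u_from→kg; u_to→g]
Result: 82000
Step: asunit[v→~it; u_from→C; u_to→K]
Result: 1645463/20
Step: asunit[v→253; u_from→C; u_to→K]
Result: 10523/20
Step: asunit[v→9715; u_from→B; u_to→kB]
Result: 1943/200
Step: survey[p→/cipis/troprupr]
Result: [sekife/, trugend]


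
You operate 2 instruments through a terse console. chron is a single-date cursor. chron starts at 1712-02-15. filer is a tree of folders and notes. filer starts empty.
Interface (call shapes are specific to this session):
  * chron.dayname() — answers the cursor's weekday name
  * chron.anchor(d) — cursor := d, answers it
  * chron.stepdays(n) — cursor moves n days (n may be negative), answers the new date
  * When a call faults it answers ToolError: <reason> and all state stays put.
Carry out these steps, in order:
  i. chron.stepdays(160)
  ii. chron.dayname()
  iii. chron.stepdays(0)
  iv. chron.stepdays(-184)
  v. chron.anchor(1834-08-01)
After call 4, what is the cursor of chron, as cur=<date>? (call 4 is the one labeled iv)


Answer: cur=1712-01-22

Derivation:
→ stepdays(160)
← 1712-07-24
→ dayname()
← Sunday
→ stepdays(0)
← 1712-07-24
→ stepdays(-184)
← 1712-01-22
→ anchor(1834-08-01)
← 1834-08-01
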